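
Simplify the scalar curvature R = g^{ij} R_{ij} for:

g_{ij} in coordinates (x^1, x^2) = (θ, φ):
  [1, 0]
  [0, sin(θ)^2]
Non-zero Christoffel symbols (Γ^k_{ij} = Γ^k_{ji}):
Γ^θ_{φ φ} = -sin(2*θ)/2
Γ^φ_{θ φ} = 1/tan(θ)
Ricci tensor (R_{ij} = R^k_{ikj}): R_{θθ} = 1, R_{θφ} = 0, R_{φφ} = sin(θ)^2
Inverse metric: g^{θθ} = 1, g^{φφ} = 1/sin(θ)^2
R = g^{ij} R_{ij} = (1)(1) + (1/sin(θ)^2)(sin(θ)^2) = 2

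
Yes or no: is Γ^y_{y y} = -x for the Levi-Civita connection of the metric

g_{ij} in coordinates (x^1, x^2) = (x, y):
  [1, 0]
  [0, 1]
Γ^y_{y y} = (1/2) g^{yy} (∂_y g_{yy} + ∂_y g_{yy} - ∂_y g_{yy}) = (1/2)(1)((0) + (0) - (0)) = 0
This differs from the proposed value -x.
No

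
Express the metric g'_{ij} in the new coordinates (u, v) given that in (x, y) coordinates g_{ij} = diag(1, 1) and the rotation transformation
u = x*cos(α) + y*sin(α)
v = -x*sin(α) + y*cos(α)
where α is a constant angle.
Invert the transformation: x = u*cos(α) - v*sin(α), y = u*sin(α) + v*cos(α)
g'_{ij} = (∂x^k/∂x'^i)(∂x^l/∂x'^j) g_{kl}; with g_{kl} = δ_{kl} this is Σ_k (∂x^k/∂x'^i)(∂x^k/∂x'^j).
Jacobian: ∂x/∂u = cos(α), ∂x/∂v = -sin(α), ∂y/∂u = sin(α), ∂y/∂v = cos(α)
g'_{uu} = (cos(α))(cos(α)) + (sin(α))(sin(α)) = 1
g'_{uv} = (cos(α))(-sin(α)) + (sin(α))(cos(α)) = 0
g'_{vv} = (-sin(α))(-sin(α)) + (cos(α))(cos(α)) = 1
g'_{ij} = diag(1, 1)
The Euclidean metric is invariant under rotations.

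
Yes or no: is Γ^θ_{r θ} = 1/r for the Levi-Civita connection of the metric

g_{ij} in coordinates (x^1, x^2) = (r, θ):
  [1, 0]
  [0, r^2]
Γ^θ_{r θ} = (1/2) g^{θθ} (∂_r g_{θθ} + ∂_θ g_{θr} - ∂_θ g_{rθ}) = (1/2)(1/r^2)((2*r) + (0) - (0)) = 1/r
This equals the proposed value 1/r.
Yes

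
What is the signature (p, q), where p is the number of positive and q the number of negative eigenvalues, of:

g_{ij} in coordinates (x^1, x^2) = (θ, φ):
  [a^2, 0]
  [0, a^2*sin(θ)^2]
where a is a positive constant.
The metric is diagonal, so its eigenvalues are the diagonal entries: a^2, a^2*sin(θ)^2 (at a generic point, where coordinate-dependent entries are positive).
2 positive, 0 negative.
(2, 0) - Riemannian (positive definite)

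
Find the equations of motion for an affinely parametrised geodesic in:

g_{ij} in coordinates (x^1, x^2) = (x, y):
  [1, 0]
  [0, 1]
Geodesic equation: d^2x^k/dλ^2 + Γ^k_{ij} (dx^i/dλ)(dx^j/dλ) = 0.
All Christoffel symbols vanish, so the geodesics are straight lines:
d^2x/dλ^2 = 0
d^2y/dλ^2 = 0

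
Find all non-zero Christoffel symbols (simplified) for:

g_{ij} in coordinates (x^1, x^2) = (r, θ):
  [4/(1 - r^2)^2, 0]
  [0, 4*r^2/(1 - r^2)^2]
Using Γ^k_{ij} = (1/2) g^{km} (∂_i g_{mj} + ∂_j g_{mi} - ∂_m g_{ij}); the metric is diagonal, so only the m = k term contributes.
Non-zero symbols (using the symmetry Γ^k_{ij} = Γ^k_{ji}):
Γ^r_{r r} = (1/2) g^{rr} (∂_r g_{rr} + ∂_r g_{rr} - ∂_r g_{rr}) = (1/2)((1 - r^2)^2/4)((16*r/(1 - r^2)^3) + (16*r/(1 - r^2)^3) - (16*r/(1 - r^2)^3)) = 2*r/(1 - r^2)
Γ^r_{θ θ} = (1/2) g^{rr} (∂_θ g_{rθ} + ∂_θ g_{rθ} - ∂_r g_{θθ}) = (1/2)((1 - r^2)^2/4)((0) + (0) - (-8*(r^3 + r)/(r^2 - 1)^3)) = (r^3 + r)/(r^2 - 1)
Γ^θ_{r θ} = (1/2) g^{θθ} (∂_r g_{θθ} + ∂_θ g_{θr} - ∂_θ g_{rθ}) = (1/2)((1 - r^2)^2/(4*r^2))((-8*(r^3 + r)/(r^2 - 1)^3) + (0) - (0)) = (-r^2 - 1)/(r^3 - r)
All other Christoffel symbols are zero.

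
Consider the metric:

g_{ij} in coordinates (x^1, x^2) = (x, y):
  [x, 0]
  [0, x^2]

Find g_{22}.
With x^1 = x, x^2 = y, g_{22} = g_{yy} is the row-2, column-2 entry of the matrix.
g_{22} = x^2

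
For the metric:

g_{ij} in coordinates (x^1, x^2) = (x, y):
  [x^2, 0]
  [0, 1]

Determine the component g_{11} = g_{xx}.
With x^1 = x, x^2 = y, g_{11} = g_{xx} is the row-1, column-1 entry of the matrix.
g_{11} = x^2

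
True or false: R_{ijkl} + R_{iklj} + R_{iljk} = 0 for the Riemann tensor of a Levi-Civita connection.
This is the first (algebraic) Bianchi identity.
True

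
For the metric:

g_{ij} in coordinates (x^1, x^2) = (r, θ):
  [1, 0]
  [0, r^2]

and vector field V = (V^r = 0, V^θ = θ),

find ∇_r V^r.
Non-zero Christoffel symbols:
Γ^r_{θ θ} = -r
Γ^θ_{r θ} = 1/r
∇_r V^r = ∂_r V^r + Γ^r_{r j} V^j
  = (0) + (0)(0) + (0)(θ)
  = 0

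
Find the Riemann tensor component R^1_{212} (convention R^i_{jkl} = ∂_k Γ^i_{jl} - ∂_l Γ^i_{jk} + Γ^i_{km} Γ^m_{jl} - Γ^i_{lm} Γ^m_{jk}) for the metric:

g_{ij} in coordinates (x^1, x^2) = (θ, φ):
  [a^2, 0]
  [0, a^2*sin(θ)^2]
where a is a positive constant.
Non-zero Christoffel symbols (Γ^k_{ij} = Γ^k_{ji}):
Γ^θ_{φ φ} = -sin(2*θ)/2
Γ^φ_{θ φ} = 1/tan(θ)
R^θ_{φ θ φ} = ∂_θ Γ^θ_{φ φ} - ∂_φ Γ^θ_{φ θ} + Γ^θ_{θ m} Γ^m_{φ φ} - Γ^θ_{φ m} Γ^m_{φ θ}
  = (-cos(2*θ)) - (0) + (0) - (-cos(θ)^2) = sin(θ)^2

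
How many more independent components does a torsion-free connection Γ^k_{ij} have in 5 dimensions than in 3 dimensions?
Independent components in n dimensions: n × n(n+1)/2 = n^2(n+1)/2.
5D: 5 × 15 = 75
3D: 3 × 6 = 18
Difference = 75 - 18 = 57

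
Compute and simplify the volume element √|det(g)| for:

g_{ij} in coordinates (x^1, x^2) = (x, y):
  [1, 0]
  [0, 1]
det(g) = 1
√|det(g)| = 1
Volume element: dV = 1 dx dy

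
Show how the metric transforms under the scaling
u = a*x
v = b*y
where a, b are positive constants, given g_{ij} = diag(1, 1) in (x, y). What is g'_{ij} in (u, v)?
Invert the transformation: x = u/a, y = v/b
g'_{ij} = (∂x^k/∂x'^i)(∂x^l/∂x'^j) g_{kl}; with g_{kl} = δ_{kl} this is Σ_k (∂x^k/∂x'^i)(∂x^k/∂x'^j).
Jacobian: ∂x/∂u = 1/a, ∂x/∂v = 0, ∂y/∂u = 0, ∂y/∂v = 1/b
g'_{uu} = (1/a)(1/a) + (0)(0) = 1/a^2
g'_{uv} = (1/a)(0) + (0)(1/b) = 0
g'_{vv} = (0)(0) + (1/b)(1/b) = 1/b^2
g'_{ij} = diag(1/a^2, 1/b^2)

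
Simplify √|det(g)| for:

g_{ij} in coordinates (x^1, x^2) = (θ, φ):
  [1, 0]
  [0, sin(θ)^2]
det(g) = sin(θ)^2
√|det(g)| = sin(θ) (taking 0 < θ < π so that |sin(θ)| = sin(θ))
Volume element: dV = sin(θ) dθ dφ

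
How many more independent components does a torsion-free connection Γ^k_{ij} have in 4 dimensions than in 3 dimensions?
Independent components in n dimensions: n × n(n+1)/2 = n^2(n+1)/2.
4D: 4 × 10 = 40
3D: 3 × 6 = 18
Difference = 40 - 18 = 22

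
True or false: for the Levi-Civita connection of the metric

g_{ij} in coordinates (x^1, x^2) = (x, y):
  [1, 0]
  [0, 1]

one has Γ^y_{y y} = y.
Γ^y_{y y} = (1/2) g^{yy} (∂_y g_{yy} + ∂_y g_{yy} - ∂_y g_{yy}) = (1/2)(1)((0) + (0) - (0)) = 0
This differs from the proposed value y.
False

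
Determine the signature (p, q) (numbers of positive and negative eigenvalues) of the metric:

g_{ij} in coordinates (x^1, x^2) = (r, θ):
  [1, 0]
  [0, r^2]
The metric is diagonal, so its eigenvalues are the diagonal entries: 1, r^2 (at a generic point, where coordinate-dependent entries are positive).
2 positive, 0 negative.
(2, 0) - Riemannian (positive definite)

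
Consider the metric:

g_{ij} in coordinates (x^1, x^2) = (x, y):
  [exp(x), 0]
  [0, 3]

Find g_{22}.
With x^1 = x, x^2 = y, g_{22} = g_{yy} is the row-2, column-2 entry of the matrix.
g_{22} = 3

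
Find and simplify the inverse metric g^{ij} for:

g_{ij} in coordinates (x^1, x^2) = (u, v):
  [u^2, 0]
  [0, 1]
The metric is diagonal, so g^{ij} is diagonal with entries 1/g_{ii}: diag(1/(u^2), 1).
g^{ij}:
  [1/u^2, 0]
  [0, 1]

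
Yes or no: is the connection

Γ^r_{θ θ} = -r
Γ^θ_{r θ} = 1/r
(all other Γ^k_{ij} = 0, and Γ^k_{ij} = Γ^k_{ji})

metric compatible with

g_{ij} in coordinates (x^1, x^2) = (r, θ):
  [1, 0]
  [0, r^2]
Using ∇_k g_{ij} = ∂_k g_{ij} - Γ^m_{ki} g_{mj} - Γ^m_{kj} g_{im}:
e.g. ∇_r g_{θθ} = (2*r) - (r) - (r) = 0
Every component ∇_k g_{ij} vanishes: the connection is metric compatible.
Yes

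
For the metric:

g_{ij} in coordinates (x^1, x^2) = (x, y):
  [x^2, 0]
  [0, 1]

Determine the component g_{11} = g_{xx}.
With x^1 = x, x^2 = y, g_{11} = g_{xx} is the row-1, column-1 entry of the matrix.
g_{11} = x^2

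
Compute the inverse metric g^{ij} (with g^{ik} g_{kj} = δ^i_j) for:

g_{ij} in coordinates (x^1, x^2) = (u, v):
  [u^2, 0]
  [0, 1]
The metric is diagonal, so g^{ij} is diagonal with entries 1/g_{ii}: diag(1/(u^2), 1).
g^{ij}:
  [1/u^2, 0]
  [0, 1]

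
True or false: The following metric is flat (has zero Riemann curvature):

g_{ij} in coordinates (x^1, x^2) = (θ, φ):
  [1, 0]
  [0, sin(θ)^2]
Non-zero Christoffel symbols:
Γ^θ_{φ φ} = -sin(2*θ)/2
Γ^φ_{θ φ} = 1/tan(θ)
Ricci tensor: R_{θθ} = 1, R_{θφ} = 0, R_{φφ} = sin(θ)^2
The Ricci tensor is non-zero, so the Riemann tensor is non-zero: not flat.
False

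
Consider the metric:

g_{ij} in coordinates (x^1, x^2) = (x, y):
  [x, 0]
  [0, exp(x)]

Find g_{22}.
With x^1 = x, x^2 = y, g_{22} = g_{yy} is the row-2, column-2 entry of the matrix.
g_{22} = exp(x)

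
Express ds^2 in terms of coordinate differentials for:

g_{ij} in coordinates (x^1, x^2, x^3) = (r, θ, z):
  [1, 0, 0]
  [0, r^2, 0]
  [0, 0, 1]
ds^2 = g_{ij} dx^i dx^j; only the non-zero components contribute.
ds^2 = dr^2 + r^2 dθ^2 + dz^2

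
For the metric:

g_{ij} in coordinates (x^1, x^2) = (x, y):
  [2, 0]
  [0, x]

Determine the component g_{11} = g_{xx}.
With x^1 = x, x^2 = y, g_{11} = g_{xx} is the row-1, column-1 entry of the matrix.
g_{11} = 2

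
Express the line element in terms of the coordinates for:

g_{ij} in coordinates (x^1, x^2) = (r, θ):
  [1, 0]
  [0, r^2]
ds^2 = g_{ij} dx^i dx^j; only the non-zero components contribute.
ds^2 = dr^2 + r^2 dθ^2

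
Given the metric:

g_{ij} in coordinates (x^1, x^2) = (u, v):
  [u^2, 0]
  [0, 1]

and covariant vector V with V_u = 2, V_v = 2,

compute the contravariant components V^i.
Inverse metric (diagonal): g^{uu} = 1/u^2, g^{vv} = 1
V^i = g^{ij} V_j:
V^u = (1/u^2)(2) + (0)(2) = 2/u^2
V^v = (0)(2) + (1)(2) = 2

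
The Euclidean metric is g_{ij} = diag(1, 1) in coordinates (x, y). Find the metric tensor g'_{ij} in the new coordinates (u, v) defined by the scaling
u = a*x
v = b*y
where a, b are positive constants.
Invert the transformation: x = u/a, y = v/b
g'_{ij} = (∂x^k/∂x'^i)(∂x^l/∂x'^j) g_{kl}; with g_{kl} = δ_{kl} this is Σ_k (∂x^k/∂x'^i)(∂x^k/∂x'^j).
Jacobian: ∂x/∂u = 1/a, ∂x/∂v = 0, ∂y/∂u = 0, ∂y/∂v = 1/b
g'_{uu} = (1/a)(1/a) + (0)(0) = 1/a^2
g'_{uv} = (1/a)(0) + (0)(1/b) = 0
g'_{vv} = (0)(0) + (1/b)(1/b) = 1/b^2
g'_{ij} = diag(1/a^2, 1/b^2)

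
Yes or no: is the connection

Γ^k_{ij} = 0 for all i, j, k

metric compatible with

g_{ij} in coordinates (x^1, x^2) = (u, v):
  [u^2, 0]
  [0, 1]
Using ∇_k g_{ij} = ∂_k g_{ij} - Γ^m_{ki} g_{mj} - Γ^m_{kj} g_{im}:
∇_u g_{uu} = (2*u) - (0) - (0) = 2*u ≠ 0
So the connection is not metric compatible (it is not the Levi-Civita connection).
No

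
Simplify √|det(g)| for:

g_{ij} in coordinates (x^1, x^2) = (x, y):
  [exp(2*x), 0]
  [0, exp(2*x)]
det(g) = exp(4*x)
√|det(g)| = exp(2*x)
Volume element: dV = exp(2*x) dx dy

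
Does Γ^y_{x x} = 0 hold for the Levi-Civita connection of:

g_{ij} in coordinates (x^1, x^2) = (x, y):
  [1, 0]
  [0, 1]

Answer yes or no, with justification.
Γ^y_{x x} = (1/2) g^{yy} (∂_x g_{yx} + ∂_x g_{yx} - ∂_y g_{xx}) = (1/2)(1)((0) + (0) - (0)) = 0
This equals the proposed value 0.
Yes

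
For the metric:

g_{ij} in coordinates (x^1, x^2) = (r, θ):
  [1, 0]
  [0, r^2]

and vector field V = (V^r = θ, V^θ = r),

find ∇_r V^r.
Non-zero Christoffel symbols:
Γ^r_{θ θ} = -r
Γ^θ_{r θ} = 1/r
∇_r V^r = ∂_r V^r + Γ^r_{r j} V^j
  = (0) + (0)(θ) + (0)(r)
  = 0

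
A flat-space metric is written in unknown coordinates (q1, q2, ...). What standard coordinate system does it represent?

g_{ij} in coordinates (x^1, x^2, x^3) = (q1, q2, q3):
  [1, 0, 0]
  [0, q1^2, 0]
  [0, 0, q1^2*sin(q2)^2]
The line element ds^2 = dq1^2 + q1^2 dq2^2 + q1^2 sin(q2)^2 dq3^2 is dr^2 + r^2 dθ^2 + r^2 sin(θ)^2 dφ^2 with q1 = r, q2 = θ, q3 = φ.
spherical coordinates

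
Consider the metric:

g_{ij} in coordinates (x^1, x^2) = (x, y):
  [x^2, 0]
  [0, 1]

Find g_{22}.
With x^1 = x, x^2 = y, g_{22} = g_{yy} is the row-2, column-2 entry of the matrix.
g_{22} = 1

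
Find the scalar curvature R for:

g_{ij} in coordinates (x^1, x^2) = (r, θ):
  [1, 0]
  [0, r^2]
Non-zero Christoffel symbols (Γ^k_{ij} = Γ^k_{ji}):
Γ^r_{θ θ} = -r
Γ^θ_{r θ} = 1/r
Ricci tensor (R_{ij} = R^k_{ikj}): R_{rr} = 0, R_{rθ} = 0, R_{θθ} = 0
Inverse metric: g^{rr} = 1, g^{θθ} = 1/r^2
R = g^{ij} R_{ij} = (1)(0) + (1/r^2)(0) = 0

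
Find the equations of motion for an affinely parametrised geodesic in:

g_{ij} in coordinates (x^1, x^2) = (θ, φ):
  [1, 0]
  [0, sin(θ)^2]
Geodesic equation: d^2x^k/dλ^2 + Γ^k_{ij} (dx^i/dλ)(dx^j/dλ) = 0.
Non-zero Christoffel symbols:
Γ^θ_{φ φ} = -sin(2*θ)/2
Γ^φ_{θ φ} = 1/tan(θ)
Substituting (the symmetric pair Γ^k_{ij}, Γ^k_{ji} combines into a factor 2):
d^2θ/dλ^2 - (sin(2*θ)/2) (dφ/dλ)^2 = 0
d^2φ/dλ^2 + (2/tan(θ)) (dθ/dλ)(dφ/dλ) = 0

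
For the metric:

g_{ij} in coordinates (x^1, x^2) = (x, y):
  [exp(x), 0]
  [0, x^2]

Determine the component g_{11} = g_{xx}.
With x^1 = x, x^2 = y, g_{11} = g_{xx} is the row-1, column-1 entry of the matrix.
g_{11} = exp(x)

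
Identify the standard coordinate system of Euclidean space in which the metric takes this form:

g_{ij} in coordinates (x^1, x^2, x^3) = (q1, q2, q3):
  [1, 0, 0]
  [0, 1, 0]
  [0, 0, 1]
All components are constant and the metric is the identity, i.e. orthonormal rectilinear coordinates.
Cartesian (3D) coordinates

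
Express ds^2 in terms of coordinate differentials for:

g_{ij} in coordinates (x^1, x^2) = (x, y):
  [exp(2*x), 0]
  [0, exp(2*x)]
ds^2 = g_{ij} dx^i dx^j; only the non-zero components contribute.
ds^2 = exp(2*x) dx^2 + exp(2*x) dy^2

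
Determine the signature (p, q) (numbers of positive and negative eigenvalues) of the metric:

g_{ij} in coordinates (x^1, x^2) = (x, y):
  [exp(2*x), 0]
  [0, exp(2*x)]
The metric is diagonal, so its eigenvalues are the diagonal entries: exp(2*x), exp(2*x) (at a generic point, where coordinate-dependent entries are positive).
2 positive, 0 negative.
(2, 0) - Riemannian (positive definite)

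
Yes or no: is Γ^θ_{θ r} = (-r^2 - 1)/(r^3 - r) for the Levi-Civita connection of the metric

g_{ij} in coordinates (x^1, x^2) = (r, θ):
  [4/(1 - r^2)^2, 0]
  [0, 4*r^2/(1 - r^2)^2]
Γ^θ_{θ r} = (1/2) g^{θθ} (∂_θ g_{θr} + ∂_r g_{θθ} - ∂_θ g_{θr}) = (1/2)((1 - r^2)^2/(4*r^2))((0) + (-8*(r^3 + r)/(r^2 - 1)^3) - (0)) = (-r^2 - 1)/(r^3 - r)
This equals the proposed value (-r^2 - 1)/(r^3 - r).
Yes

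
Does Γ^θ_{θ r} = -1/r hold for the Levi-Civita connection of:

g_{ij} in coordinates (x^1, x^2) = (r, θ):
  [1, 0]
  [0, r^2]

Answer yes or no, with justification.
Γ^θ_{θ r} = (1/2) g^{θθ} (∂_θ g_{θr} + ∂_r g_{θθ} - ∂_θ g_{θr}) = (1/2)(1/r^2)((0) + (2*r) - (0)) = 1/r
This differs from the proposed value -1/r.
No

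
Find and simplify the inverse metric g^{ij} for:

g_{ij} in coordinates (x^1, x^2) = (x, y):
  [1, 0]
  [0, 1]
The metric is diagonal, so g^{ij} is diagonal with entries 1/g_{ii}: diag(1, 1).
g^{ij}:
  [1, 0]
  [0, 1]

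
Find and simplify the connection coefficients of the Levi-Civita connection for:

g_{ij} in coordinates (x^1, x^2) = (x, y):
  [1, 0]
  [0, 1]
Using Γ^k_{ij} = (1/2) g^{km} (∂_i g_{mj} + ∂_j g_{mi} - ∂_m g_{ij}); the metric is diagonal, so only the m = k term contributes.
Every metric component is constant, so all ∂_m g_{ij} = 0 and every Christoffel symbol vanishes.
All Christoffel symbols are zero.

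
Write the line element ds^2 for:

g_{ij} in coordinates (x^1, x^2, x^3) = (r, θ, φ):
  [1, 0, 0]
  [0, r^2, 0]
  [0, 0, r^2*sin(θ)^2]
ds^2 = g_{ij} dx^i dx^j; only the non-zero components contribute.
ds^2 = dr^2 + r^2 dθ^2 + r^2*sin(θ)^2 dφ^2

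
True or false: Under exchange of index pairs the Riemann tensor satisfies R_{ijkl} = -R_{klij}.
The pair-exchange symmetry has a plus sign: R_{ijkl} = +R_{klij}.
False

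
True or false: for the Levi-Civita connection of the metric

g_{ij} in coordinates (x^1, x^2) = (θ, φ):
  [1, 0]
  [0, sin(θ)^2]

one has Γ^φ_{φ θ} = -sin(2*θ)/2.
Γ^φ_{φ θ} = (1/2) g^{φφ} (∂_φ g_{φθ} + ∂_θ g_{φφ} - ∂_φ g_{φθ}) = (1/2)(1/sin(θ)^2)((0) + (sin(2*θ)) - (0)) = 1/tan(θ)
This differs from the proposed value -sin(2*θ)/2.
False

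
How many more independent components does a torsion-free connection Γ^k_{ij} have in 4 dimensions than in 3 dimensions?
Independent components in n dimensions: n × n(n+1)/2 = n^2(n+1)/2.
4D: 4 × 10 = 40
3D: 3 × 6 = 18
Difference = 40 - 18 = 22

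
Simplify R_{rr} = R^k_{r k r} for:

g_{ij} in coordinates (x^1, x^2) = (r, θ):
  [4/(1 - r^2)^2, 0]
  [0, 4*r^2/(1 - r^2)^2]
Non-zero Christoffel symbols (Γ^k_{ij} = Γ^k_{ji}):
Γ^r_{r r} = 2*r/(1 - r^2)
Γ^r_{θ θ} = (r^3 + r)/(r^2 - 1)
Γ^θ_{r θ} = (-r^2 - 1)/(r^3 - r)
R^r_{r r r} = 0 (a repeated index in an antisymmetric pair)
R^θ_{r θ r} = ∂_θ Γ^θ_{r r} - ∂_r Γ^θ_{r θ} + Γ^θ_{θ m} Γ^m_{r r} - Γ^θ_{r m} Γ^m_{r θ}
  = (0) - ((r^4 + 4*r^2 - 1)/(r^3 - r)^2) + (2*(r^2 + 1)/(r^2 - 1)^2) - ((r^2 + 1)^2/(r^3 - r)^2) = -4/(r^2 - 1)^2
R_{rr} = R^r_{r r r} + R^θ_{r θ r} = (0) + (-4/(r^2 - 1)^2) = -4/(r^2 - 1)^2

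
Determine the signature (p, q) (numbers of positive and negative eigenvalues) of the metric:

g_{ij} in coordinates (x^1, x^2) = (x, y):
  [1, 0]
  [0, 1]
The metric is diagonal, so its eigenvalues are the diagonal entries: 1, 1 (at a generic point, where coordinate-dependent entries are positive).
2 positive, 0 negative.
(2, 0) - Riemannian (positive definite)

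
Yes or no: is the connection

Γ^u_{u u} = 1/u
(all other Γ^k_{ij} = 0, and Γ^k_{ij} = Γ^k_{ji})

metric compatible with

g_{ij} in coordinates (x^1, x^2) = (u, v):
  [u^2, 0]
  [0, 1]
Using ∇_k g_{ij} = ∂_k g_{ij} - Γ^m_{ki} g_{mj} - Γ^m_{kj} g_{im}:
e.g. ∇_u g_{uu} = (2*u) - (u) - (u) = 0
Every component ∇_k g_{ij} vanishes: the connection is metric compatible.
Yes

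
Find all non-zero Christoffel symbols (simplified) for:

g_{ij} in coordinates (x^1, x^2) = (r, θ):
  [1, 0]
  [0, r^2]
Using Γ^k_{ij} = (1/2) g^{km} (∂_i g_{mj} + ∂_j g_{mi} - ∂_m g_{ij}); the metric is diagonal, so only the m = k term contributes.
Non-zero symbols (using the symmetry Γ^k_{ij} = Γ^k_{ji}):
Γ^r_{θ θ} = (1/2) g^{rr} (∂_θ g_{rθ} + ∂_θ g_{rθ} - ∂_r g_{θθ}) = (1/2)(1)((0) + (0) - (2*r)) = -r
Γ^θ_{r θ} = (1/2) g^{θθ} (∂_r g_{θθ} + ∂_θ g_{θr} - ∂_θ g_{rθ}) = (1/2)(1/r^2)((2*r) + (0) - (0)) = 1/r
All other Christoffel symbols are zero.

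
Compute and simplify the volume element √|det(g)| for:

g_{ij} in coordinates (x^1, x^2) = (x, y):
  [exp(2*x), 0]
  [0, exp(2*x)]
det(g) = exp(4*x)
√|det(g)| = exp(2*x)
Volume element: dV = exp(2*x) dx dy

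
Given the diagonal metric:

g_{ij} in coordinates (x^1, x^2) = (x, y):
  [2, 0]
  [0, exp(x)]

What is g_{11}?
With x^1 = x, x^2 = y, g_{11} = g_{xx} is the row-1, column-1 entry of the matrix.
g_{11} = 2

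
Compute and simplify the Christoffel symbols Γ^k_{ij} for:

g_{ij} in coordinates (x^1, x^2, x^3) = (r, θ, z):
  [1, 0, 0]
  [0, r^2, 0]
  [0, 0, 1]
Using Γ^k_{ij} = (1/2) g^{km} (∂_i g_{mj} + ∂_j g_{mi} - ∂_m g_{ij}); the metric is diagonal, so only the m = k term contributes.
Non-zero symbols (using the symmetry Γ^k_{ij} = Γ^k_{ji}):
Γ^r_{θ θ} = (1/2) g^{rr} (∂_θ g_{rθ} + ∂_θ g_{rθ} - ∂_r g_{θθ}) = (1/2)(1)((0) + (0) - (2*r)) = -r
Γ^θ_{r θ} = (1/2) g^{θθ} (∂_r g_{θθ} + ∂_θ g_{θr} - ∂_θ g_{rθ}) = (1/2)(1/r^2)((2*r) + (0) - (0)) = 1/r
All other Christoffel symbols are zero.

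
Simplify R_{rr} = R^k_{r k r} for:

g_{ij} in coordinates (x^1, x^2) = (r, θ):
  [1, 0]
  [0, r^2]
Non-zero Christoffel symbols (Γ^k_{ij} = Γ^k_{ji}):
Γ^r_{θ θ} = -r
Γ^θ_{r θ} = 1/r
R^r_{r r r} = 0 (a repeated index in an antisymmetric pair)
R^θ_{r θ r} = ∂_θ Γ^θ_{r r} - ∂_r Γ^θ_{r θ} + Γ^θ_{θ m} Γ^m_{r r} - Γ^θ_{r m} Γ^m_{r θ}
  = (0) - (-1/r^2) + (0) - (1/r^2) = 0
R_{rr} = R^r_{r r r} + R^θ_{r θ r} = (0) + (0) = 0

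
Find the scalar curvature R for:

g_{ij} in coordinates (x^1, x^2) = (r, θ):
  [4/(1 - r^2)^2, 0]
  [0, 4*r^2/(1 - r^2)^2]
Non-zero Christoffel symbols (Γ^k_{ij} = Γ^k_{ji}):
Γ^r_{r r} = 2*r/(1 - r^2)
Γ^r_{θ θ} = (r^3 + r)/(r^2 - 1)
Γ^θ_{r θ} = (-r^2 - 1)/(r^3 - r)
Ricci tensor (R_{ij} = R^k_{ikj}): R_{rr} = -4/(r^2 - 1)^2, R_{rθ} = 0, R_{θθ} = -4*r^2/(r^2 - 1)^2
Inverse metric: g^{rr} = (1 - r^2)^2/4, g^{θθ} = (1 - r^2)^2/(4*r^2)
R = g^{ij} R_{ij} = ((1 - r^2)^2/4)(-4/(r^2 - 1)^2) + ((1 - r^2)^2/(4*r^2))(-4*r^2/(r^2 - 1)^2) = -2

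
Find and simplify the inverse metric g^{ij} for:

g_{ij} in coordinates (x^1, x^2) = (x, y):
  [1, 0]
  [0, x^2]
The metric is diagonal, so g^{ij} is diagonal with entries 1/g_{ii}: diag(1, 1/(x^2)).
g^{ij}:
  [1, 0]
  [0, 1/x^2]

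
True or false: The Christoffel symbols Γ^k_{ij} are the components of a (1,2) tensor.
Under a change of coordinates Γ picks up an inhomogeneous term ∂²x/∂x'∂x'; e.g. Γ = 0 in Cartesian coordinates but Γ^r_{θθ} = -r in polar coordinates on the same flat plane.
False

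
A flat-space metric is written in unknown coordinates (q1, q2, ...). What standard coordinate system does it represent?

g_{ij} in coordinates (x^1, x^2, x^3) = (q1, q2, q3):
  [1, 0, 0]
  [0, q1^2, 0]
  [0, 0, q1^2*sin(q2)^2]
The line element ds^2 = dq1^2 + q1^2 dq2^2 + q1^2 sin(q2)^2 dq3^2 is dr^2 + r^2 dθ^2 + r^2 sin(θ)^2 dφ^2 with q1 = r, q2 = θ, q3 = φ.
spherical coordinates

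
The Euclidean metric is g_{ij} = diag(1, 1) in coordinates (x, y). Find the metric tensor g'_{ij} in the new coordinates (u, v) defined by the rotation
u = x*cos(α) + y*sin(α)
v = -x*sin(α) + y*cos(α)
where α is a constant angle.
Invert the transformation: x = u*cos(α) - v*sin(α), y = u*sin(α) + v*cos(α)
g'_{ij} = (∂x^k/∂x'^i)(∂x^l/∂x'^j) g_{kl}; with g_{kl} = δ_{kl} this is Σ_k (∂x^k/∂x'^i)(∂x^k/∂x'^j).
Jacobian: ∂x/∂u = cos(α), ∂x/∂v = -sin(α), ∂y/∂u = sin(α), ∂y/∂v = cos(α)
g'_{uu} = (cos(α))(cos(α)) + (sin(α))(sin(α)) = 1
g'_{uv} = (cos(α))(-sin(α)) + (sin(α))(cos(α)) = 0
g'_{vv} = (-sin(α))(-sin(α)) + (cos(α))(cos(α)) = 1
g'_{ij} = diag(1, 1)
The Euclidean metric is invariant under rotations.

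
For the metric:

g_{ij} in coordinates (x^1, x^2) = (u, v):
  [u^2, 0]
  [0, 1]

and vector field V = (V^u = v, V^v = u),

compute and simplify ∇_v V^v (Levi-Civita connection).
Non-zero Christoffel symbols:
Γ^u_{u u} = 1/u
∇_v V^v = ∂_v V^v + Γ^v_{v j} V^j
  = (0) + (0)(v) + (0)(u)
  = 0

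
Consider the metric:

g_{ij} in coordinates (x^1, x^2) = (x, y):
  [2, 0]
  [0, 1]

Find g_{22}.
With x^1 = x, x^2 = y, g_{22} = g_{yy} is the row-2, column-2 entry of the matrix.
g_{22} = 1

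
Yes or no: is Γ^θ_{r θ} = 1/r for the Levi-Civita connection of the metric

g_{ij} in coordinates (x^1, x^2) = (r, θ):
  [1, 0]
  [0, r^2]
Γ^θ_{r θ} = (1/2) g^{θθ} (∂_r g_{θθ} + ∂_θ g_{θr} - ∂_θ g_{rθ}) = (1/2)(1/r^2)((2*r) + (0) - (0)) = 1/r
This equals the proposed value 1/r.
Yes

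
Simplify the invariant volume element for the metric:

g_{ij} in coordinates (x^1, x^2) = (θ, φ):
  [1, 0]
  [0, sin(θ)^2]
det(g) = sin(θ)^2
√|det(g)| = sin(θ) (taking 0 < θ < π so that |sin(θ)| = sin(θ))
Volume element: dV = sin(θ) dθ dφ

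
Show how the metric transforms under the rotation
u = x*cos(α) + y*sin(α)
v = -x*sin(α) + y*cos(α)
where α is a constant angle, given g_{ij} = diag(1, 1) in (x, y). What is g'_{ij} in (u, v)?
Invert the transformation: x = u*cos(α) - v*sin(α), y = u*sin(α) + v*cos(α)
g'_{ij} = (∂x^k/∂x'^i)(∂x^l/∂x'^j) g_{kl}; with g_{kl} = δ_{kl} this is Σ_k (∂x^k/∂x'^i)(∂x^k/∂x'^j).
Jacobian: ∂x/∂u = cos(α), ∂x/∂v = -sin(α), ∂y/∂u = sin(α), ∂y/∂v = cos(α)
g'_{uu} = (cos(α))(cos(α)) + (sin(α))(sin(α)) = 1
g'_{uv} = (cos(α))(-sin(α)) + (sin(α))(cos(α)) = 0
g'_{vv} = (-sin(α))(-sin(α)) + (cos(α))(cos(α)) = 1
g'_{ij} = diag(1, 1)
The Euclidean metric is invariant under rotations.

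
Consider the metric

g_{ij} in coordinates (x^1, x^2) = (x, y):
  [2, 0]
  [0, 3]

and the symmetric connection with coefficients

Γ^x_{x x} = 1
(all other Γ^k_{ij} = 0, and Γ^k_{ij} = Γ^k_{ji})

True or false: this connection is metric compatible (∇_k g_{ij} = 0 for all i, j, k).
Using ∇_k g_{ij} = ∂_k g_{ij} - Γ^m_{ki} g_{mj} - Γ^m_{kj} g_{im}:
∇_x g_{xx} = (0) - (2) - (2) = -4 ≠ 0
So the connection is not metric compatible (it is not the Levi-Civita connection).
False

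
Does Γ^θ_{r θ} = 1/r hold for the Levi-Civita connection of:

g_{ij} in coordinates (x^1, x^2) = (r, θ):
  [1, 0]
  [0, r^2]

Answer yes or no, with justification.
Γ^θ_{r θ} = (1/2) g^{θθ} (∂_r g_{θθ} + ∂_θ g_{θr} - ∂_θ g_{rθ}) = (1/2)(1/r^2)((2*r) + (0) - (0)) = 1/r
This equals the proposed value 1/r.
Yes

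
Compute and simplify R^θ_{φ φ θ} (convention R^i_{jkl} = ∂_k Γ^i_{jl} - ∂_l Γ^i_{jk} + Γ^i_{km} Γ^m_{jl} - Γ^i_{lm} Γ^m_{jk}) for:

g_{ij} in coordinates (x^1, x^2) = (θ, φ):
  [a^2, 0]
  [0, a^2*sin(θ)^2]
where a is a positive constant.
Non-zero Christoffel symbols (Γ^k_{ij} = Γ^k_{ji}):
Γ^θ_{φ φ} = -sin(2*θ)/2
Γ^φ_{θ φ} = 1/tan(θ)
R^θ_{φ φ θ} = ∂_φ Γ^θ_{φ θ} - ∂_θ Γ^θ_{φ φ} + Γ^θ_{φ m} Γ^m_{φ θ} - Γ^θ_{θ m} Γ^m_{φ φ}
  = (0) - (-cos(2*θ)) + (-cos(θ)^2) - (0) = -sin(θ)^2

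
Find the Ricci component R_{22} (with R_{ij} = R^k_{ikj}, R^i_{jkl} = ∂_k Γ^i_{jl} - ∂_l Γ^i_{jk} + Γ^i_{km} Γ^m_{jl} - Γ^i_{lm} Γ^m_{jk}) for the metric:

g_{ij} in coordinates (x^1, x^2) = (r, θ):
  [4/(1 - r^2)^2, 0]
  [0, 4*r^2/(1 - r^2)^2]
Non-zero Christoffel symbols (Γ^k_{ij} = Γ^k_{ji}):
Γ^r_{r r} = 2*r/(1 - r^2)
Γ^r_{θ θ} = (r^3 + r)/(r^2 - 1)
Γ^θ_{r θ} = (-r^2 - 1)/(r^3 - r)
R^r_{θ r θ} = ∂_r Γ^r_{θ θ} - ∂_θ Γ^r_{θ r} + Γ^r_{r m} Γ^m_{θ θ} - Γ^r_{θ m} Γ^m_{θ r}
  = ((r^4 - 4*r^2 - 1)/(r^2 - 1)^2) - (0) + (-2*r^2*(r^2 + 1)/(r^2 - 1)^2) - (-(r^2 + 1)^2/(r^2 - 1)^2) = -4*r^2/(r^2 - 1)^2
R^θ_{θ θ θ} = 0 (a repeated index in an antisymmetric pair)
R_{θθ} = R^r_{θ r θ} + R^θ_{θ θ θ} = (-4*r^2/(r^2 - 1)^2) + (0) = -4*r^2/(r^2 - 1)^2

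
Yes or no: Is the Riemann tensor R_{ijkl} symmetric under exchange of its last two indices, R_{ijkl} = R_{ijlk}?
It is antisymmetric in the last pair: R_{ijkl} = -R_{ijlk}.
No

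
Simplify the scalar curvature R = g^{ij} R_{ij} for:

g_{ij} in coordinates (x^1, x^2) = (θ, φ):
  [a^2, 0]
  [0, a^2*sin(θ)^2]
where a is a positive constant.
Non-zero Christoffel symbols (Γ^k_{ij} = Γ^k_{ji}):
Γ^θ_{φ φ} = -sin(2*θ)/2
Γ^φ_{θ φ} = 1/tan(θ)
Ricci tensor (R_{ij} = R^k_{ikj}): R_{θθ} = 1, R_{θφ} = 0, R_{φφ} = sin(θ)^2
Inverse metric: g^{θθ} = 1/a^2, g^{φφ} = 1/(a^2*sin(θ)^2)
R = g^{ij} R_{ij} = (1/a^2)(1) + (1/(a^2*sin(θ)^2))(sin(θ)^2) = 2/a^2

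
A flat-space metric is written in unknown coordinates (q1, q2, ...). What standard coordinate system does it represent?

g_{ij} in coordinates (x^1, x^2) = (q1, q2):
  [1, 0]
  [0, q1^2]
The line element ds^2 = dq1^2 + q1^2 dq2^2 is dr^2 + r^2 dθ^2 with q1 = r, q2 = θ.
polar coordinates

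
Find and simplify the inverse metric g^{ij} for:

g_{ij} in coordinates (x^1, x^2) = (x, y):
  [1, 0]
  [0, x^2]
The metric is diagonal, so g^{ij} is diagonal with entries 1/g_{ii}: diag(1, 1/(x^2)).
g^{ij}:
  [1, 0]
  [0, 1/x^2]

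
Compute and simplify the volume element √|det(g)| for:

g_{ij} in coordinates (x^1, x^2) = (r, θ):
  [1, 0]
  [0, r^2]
det(g) = r^2
√|det(g)| = r
Volume element: dV = r dr dθ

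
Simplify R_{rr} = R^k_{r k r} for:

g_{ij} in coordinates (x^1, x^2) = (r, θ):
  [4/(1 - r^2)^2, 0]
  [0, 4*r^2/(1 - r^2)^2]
Non-zero Christoffel symbols (Γ^k_{ij} = Γ^k_{ji}):
Γ^r_{r r} = 2*r/(1 - r^2)
Γ^r_{θ θ} = (r^3 + r)/(r^2 - 1)
Γ^θ_{r θ} = (-r^2 - 1)/(r^3 - r)
R^r_{r r r} = 0 (a repeated index in an antisymmetric pair)
R^θ_{r θ r} = ∂_θ Γ^θ_{r r} - ∂_r Γ^θ_{r θ} + Γ^θ_{θ m} Γ^m_{r r} - Γ^θ_{r m} Γ^m_{r θ}
  = (0) - ((r^4 + 4*r^2 - 1)/(r^3 - r)^2) + (2*(r^2 + 1)/(r^2 - 1)^2) - ((r^2 + 1)^2/(r^3 - r)^2) = -4/(r^2 - 1)^2
R_{rr} = R^r_{r r r} + R^θ_{r θ r} = (0) + (-4/(r^2 - 1)^2) = -4/(r^2 - 1)^2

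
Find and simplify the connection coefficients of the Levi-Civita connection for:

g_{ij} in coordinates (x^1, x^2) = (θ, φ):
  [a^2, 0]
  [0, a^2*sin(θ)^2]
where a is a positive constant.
Using Γ^k_{ij} = (1/2) g^{km} (∂_i g_{mj} + ∂_j g_{mi} - ∂_m g_{ij}); the metric is diagonal, so only the m = k term contributes.
Non-zero symbols (using the symmetry Γ^k_{ij} = Γ^k_{ji}):
Γ^θ_{φ φ} = (1/2) g^{θθ} (∂_φ g_{θφ} + ∂_φ g_{θφ} - ∂_θ g_{φφ}) = (1/2)(1/a^2)((0) + (0) - (a^2*sin(2*θ))) = -sin(2*θ)/2
Γ^φ_{θ φ} = (1/2) g^{φφ} (∂_θ g_{φφ} + ∂_φ g_{φθ} - ∂_φ g_{θφ}) = (1/2)(1/(a^2*sin(θ)^2))((a^2*sin(2*θ)) + (0) - (0)) = 1/tan(θ)
All other Christoffel symbols are zero.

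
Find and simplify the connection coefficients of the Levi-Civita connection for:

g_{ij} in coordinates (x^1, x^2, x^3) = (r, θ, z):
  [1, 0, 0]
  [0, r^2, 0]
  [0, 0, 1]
Using Γ^k_{ij} = (1/2) g^{km} (∂_i g_{mj} + ∂_j g_{mi} - ∂_m g_{ij}); the metric is diagonal, so only the m = k term contributes.
Non-zero symbols (using the symmetry Γ^k_{ij} = Γ^k_{ji}):
Γ^r_{θ θ} = (1/2) g^{rr} (∂_θ g_{rθ} + ∂_θ g_{rθ} - ∂_r g_{θθ}) = (1/2)(1)((0) + (0) - (2*r)) = -r
Γ^θ_{r θ} = (1/2) g^{θθ} (∂_r g_{θθ} + ∂_θ g_{θr} - ∂_θ g_{rθ}) = (1/2)(1/r^2)((2*r) + (0) - (0)) = 1/r
All other Christoffel symbols are zero.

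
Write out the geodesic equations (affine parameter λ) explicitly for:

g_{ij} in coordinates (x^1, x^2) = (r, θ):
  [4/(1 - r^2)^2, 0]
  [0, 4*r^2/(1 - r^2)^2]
Geodesic equation: d^2x^k/dλ^2 + Γ^k_{ij} (dx^i/dλ)(dx^j/dλ) = 0.
Non-zero Christoffel symbols:
Γ^r_{r r} = 2*r/(1 - r^2)
Γ^r_{θ θ} = (r^3 + r)/(r^2 - 1)
Γ^θ_{r θ} = (-r^2 - 1)/(r^3 - r)
Substituting (the symmetric pair Γ^k_{ij}, Γ^k_{ji} combines into a factor 2):
d^2r/dλ^2 + (2*r/(1 - r^2)) (dr/dλ)^2 + ((r^3 + r)/(r^2 - 1)) (dθ/dλ)^2 = 0
d^2θ/dλ^2 + ((-2*r^2 - 2)/(r^3 - r)) (dr/dλ)(dθ/dλ) = 0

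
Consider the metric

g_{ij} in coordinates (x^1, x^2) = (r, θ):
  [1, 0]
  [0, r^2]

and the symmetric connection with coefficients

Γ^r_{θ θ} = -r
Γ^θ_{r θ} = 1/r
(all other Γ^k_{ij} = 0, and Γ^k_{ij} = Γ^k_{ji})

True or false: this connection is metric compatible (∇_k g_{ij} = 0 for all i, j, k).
Using ∇_k g_{ij} = ∂_k g_{ij} - Γ^m_{ki} g_{mj} - Γ^m_{kj} g_{im}:
e.g. ∇_r g_{θθ} = (2*r) - (r) - (r) = 0
Every component ∇_k g_{ij} vanishes: the connection is metric compatible.
True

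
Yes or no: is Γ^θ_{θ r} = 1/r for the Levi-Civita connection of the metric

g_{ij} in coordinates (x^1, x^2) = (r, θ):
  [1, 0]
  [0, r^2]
Γ^θ_{θ r} = (1/2) g^{θθ} (∂_θ g_{θr} + ∂_r g_{θθ} - ∂_θ g_{θr}) = (1/2)(1/r^2)((0) + (2*r) - (0)) = 1/r
This equals the proposed value 1/r.
Yes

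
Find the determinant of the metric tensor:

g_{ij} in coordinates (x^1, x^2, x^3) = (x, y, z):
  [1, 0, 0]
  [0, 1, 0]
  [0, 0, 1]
Diagonal metric: det(g) = g_{11}·g_{22}·g_{33}
= (1)·(1)·(1)
det(g) = 1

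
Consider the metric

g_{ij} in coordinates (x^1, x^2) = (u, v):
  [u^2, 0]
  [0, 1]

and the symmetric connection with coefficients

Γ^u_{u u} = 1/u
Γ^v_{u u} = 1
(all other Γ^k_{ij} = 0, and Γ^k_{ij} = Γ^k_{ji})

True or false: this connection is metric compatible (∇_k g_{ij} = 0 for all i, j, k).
Using ∇_k g_{ij} = ∂_k g_{ij} - Γ^m_{ki} g_{mj} - Γ^m_{kj} g_{im}:
∇_u g_{uv} = (0) - (1) - (0) = -1 ≠ 0
So the connection is not metric compatible (it is not the Levi-Civita connection).
False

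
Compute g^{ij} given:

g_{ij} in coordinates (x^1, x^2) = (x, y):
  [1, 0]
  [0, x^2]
The metric is diagonal, so g^{ij} is diagonal with entries 1/g_{ii}: diag(1, 1/(x^2)).
g^{ij}:
  [1, 0]
  [0, 1/x^2]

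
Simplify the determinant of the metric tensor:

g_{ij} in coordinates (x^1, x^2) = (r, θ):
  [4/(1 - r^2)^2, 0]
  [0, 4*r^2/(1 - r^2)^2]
For a 2×2 metric: det(g) = g_{11}·g_{22} - g_{12}·g_{21}
= (4/(1 - r^2)^2)·(4*r^2/(1 - r^2)^2) - (0)·(0)
= 16*r^2/(1 - r^2)^4 - 0
det(g) = 16*r^2/(1 - r^2)^4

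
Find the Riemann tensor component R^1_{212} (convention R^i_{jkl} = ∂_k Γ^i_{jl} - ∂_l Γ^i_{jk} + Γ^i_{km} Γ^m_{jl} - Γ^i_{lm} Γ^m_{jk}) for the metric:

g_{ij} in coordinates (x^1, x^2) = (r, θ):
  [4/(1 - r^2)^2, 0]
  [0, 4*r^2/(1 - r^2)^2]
Non-zero Christoffel symbols (Γ^k_{ij} = Γ^k_{ji}):
Γ^r_{r r} = 2*r/(1 - r^2)
Γ^r_{θ θ} = (r^3 + r)/(r^2 - 1)
Γ^θ_{r θ} = (-r^2 - 1)/(r^3 - r)
R^r_{θ r θ} = ∂_r Γ^r_{θ θ} - ∂_θ Γ^r_{θ r} + Γ^r_{r m} Γ^m_{θ θ} - Γ^r_{θ m} Γ^m_{θ r}
  = ((r^4 - 4*r^2 - 1)/(r^2 - 1)^2) - (0) + (-2*r^2*(r^2 + 1)/(r^2 - 1)^2) - (-(r^2 + 1)^2/(r^2 - 1)^2) = -4*r^2/(r^2 - 1)^2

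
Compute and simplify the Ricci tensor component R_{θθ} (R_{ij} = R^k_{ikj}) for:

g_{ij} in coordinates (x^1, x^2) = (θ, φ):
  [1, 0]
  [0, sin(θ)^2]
Non-zero Christoffel symbols (Γ^k_{ij} = Γ^k_{ji}):
Γ^θ_{φ φ} = -sin(2*θ)/2
Γ^φ_{θ φ} = 1/tan(θ)
R^θ_{θ θ θ} = 0 (a repeated index in an antisymmetric pair)
R^φ_{θ φ θ} = ∂_φ Γ^φ_{θ θ} - ∂_θ Γ^φ_{θ φ} + Γ^φ_{φ m} Γ^m_{θ θ} - Γ^φ_{θ m} Γ^m_{θ φ}
  = (0) - (-1/sin(θ)^2) + (0) - (1/tan(θ)^2) = 1
R_{θθ} = R^θ_{θ θ θ} + R^φ_{θ φ θ} = (0) + (1) = 1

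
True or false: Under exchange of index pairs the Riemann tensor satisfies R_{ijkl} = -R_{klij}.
The pair-exchange symmetry has a plus sign: R_{ijkl} = +R_{klij}.
False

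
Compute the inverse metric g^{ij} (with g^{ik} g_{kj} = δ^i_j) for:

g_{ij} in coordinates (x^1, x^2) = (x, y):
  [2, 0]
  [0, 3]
The metric is diagonal, so g^{ij} is diagonal with entries 1/g_{ii}: diag(1/2, 1/3).
g^{ij}:
  [1/2, 0]
  [0, 1/3]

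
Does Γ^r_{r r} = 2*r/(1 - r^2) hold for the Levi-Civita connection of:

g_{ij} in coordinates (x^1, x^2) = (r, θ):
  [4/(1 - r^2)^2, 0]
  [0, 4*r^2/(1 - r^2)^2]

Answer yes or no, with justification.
Γ^r_{r r} = (1/2) g^{rr} (∂_r g_{rr} + ∂_r g_{rr} - ∂_r g_{rr}) = (1/2)((1 - r^2)^2/4)((16*r/(1 - r^2)^3) + (16*r/(1 - r^2)^3) - (16*r/(1 - r^2)^3)) = 2*r/(1 - r^2)
This equals the proposed value 2*r/(1 - r^2).
Yes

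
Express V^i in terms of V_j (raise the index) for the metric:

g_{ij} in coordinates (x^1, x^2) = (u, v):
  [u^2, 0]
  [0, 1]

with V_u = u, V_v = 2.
Inverse metric (diagonal): g^{uu} = 1/u^2, g^{vv} = 1
V^i = g^{ij} V_j:
V^u = (1/u^2)(u) + (0)(2) = 1/u
V^v = (0)(u) + (1)(2) = 2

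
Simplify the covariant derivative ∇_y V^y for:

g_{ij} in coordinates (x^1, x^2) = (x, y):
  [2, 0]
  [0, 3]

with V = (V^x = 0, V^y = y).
All Christoffel symbols are zero.
∇_y V^y = ∂_y V^y + Γ^y_{y j} V^j
  = (1) + (0)(0) + (0)(y)
  = 1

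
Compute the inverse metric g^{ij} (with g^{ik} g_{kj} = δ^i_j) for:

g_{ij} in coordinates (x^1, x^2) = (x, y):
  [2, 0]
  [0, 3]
The metric is diagonal, so g^{ij} is diagonal with entries 1/g_{ii}: diag(1/2, 1/3).
g^{ij}:
  [1/2, 0]
  [0, 1/3]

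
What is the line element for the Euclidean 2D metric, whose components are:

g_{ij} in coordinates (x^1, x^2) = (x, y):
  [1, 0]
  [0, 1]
ds^2 = g_{ij} dx^i dx^j; only the non-zero components contribute.
ds^2 = dx^2 + dy^2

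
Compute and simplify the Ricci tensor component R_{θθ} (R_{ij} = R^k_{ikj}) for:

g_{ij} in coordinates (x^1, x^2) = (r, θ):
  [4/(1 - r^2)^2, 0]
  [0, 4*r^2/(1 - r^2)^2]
Non-zero Christoffel symbols (Γ^k_{ij} = Γ^k_{ji}):
Γ^r_{r r} = 2*r/(1 - r^2)
Γ^r_{θ θ} = (r^3 + r)/(r^2 - 1)
Γ^θ_{r θ} = (-r^2 - 1)/(r^3 - r)
R^r_{θ r θ} = ∂_r Γ^r_{θ θ} - ∂_θ Γ^r_{θ r} + Γ^r_{r m} Γ^m_{θ θ} - Γ^r_{θ m} Γ^m_{θ r}
  = ((r^4 - 4*r^2 - 1)/(r^2 - 1)^2) - (0) + (-2*r^2*(r^2 + 1)/(r^2 - 1)^2) - (-(r^2 + 1)^2/(r^2 - 1)^2) = -4*r^2/(r^2 - 1)^2
R^θ_{θ θ θ} = 0 (a repeated index in an antisymmetric pair)
R_{θθ} = R^r_{θ r θ} + R^θ_{θ θ θ} = (-4*r^2/(r^2 - 1)^2) + (0) = -4*r^2/(r^2 - 1)^2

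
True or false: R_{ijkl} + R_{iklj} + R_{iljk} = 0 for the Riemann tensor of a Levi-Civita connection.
This is the first (algebraic) Bianchi identity.
True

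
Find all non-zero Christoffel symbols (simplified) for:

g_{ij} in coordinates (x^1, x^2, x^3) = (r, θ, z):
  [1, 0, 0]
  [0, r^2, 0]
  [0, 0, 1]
Using Γ^k_{ij} = (1/2) g^{km} (∂_i g_{mj} + ∂_j g_{mi} - ∂_m g_{ij}); the metric is diagonal, so only the m = k term contributes.
Non-zero symbols (using the symmetry Γ^k_{ij} = Γ^k_{ji}):
Γ^r_{θ θ} = (1/2) g^{rr} (∂_θ g_{rθ} + ∂_θ g_{rθ} - ∂_r g_{θθ}) = (1/2)(1)((0) + (0) - (2*r)) = -r
Γ^θ_{r θ} = (1/2) g^{θθ} (∂_r g_{θθ} + ∂_θ g_{θr} - ∂_θ g_{rθ}) = (1/2)(1/r^2)((2*r) + (0) - (0)) = 1/r
All other Christoffel symbols are zero.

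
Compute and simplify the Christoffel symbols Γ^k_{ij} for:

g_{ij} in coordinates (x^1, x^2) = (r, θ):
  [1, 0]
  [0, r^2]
Using Γ^k_{ij} = (1/2) g^{km} (∂_i g_{mj} + ∂_j g_{mi} - ∂_m g_{ij}); the metric is diagonal, so only the m = k term contributes.
Non-zero symbols (using the symmetry Γ^k_{ij} = Γ^k_{ji}):
Γ^r_{θ θ} = (1/2) g^{rr} (∂_θ g_{rθ} + ∂_θ g_{rθ} - ∂_r g_{θθ}) = (1/2)(1)((0) + (0) - (2*r)) = -r
Γ^θ_{r θ} = (1/2) g^{θθ} (∂_r g_{θθ} + ∂_θ g_{θr} - ∂_θ g_{rθ}) = (1/2)(1/r^2)((2*r) + (0) - (0)) = 1/r
All other Christoffel symbols are zero.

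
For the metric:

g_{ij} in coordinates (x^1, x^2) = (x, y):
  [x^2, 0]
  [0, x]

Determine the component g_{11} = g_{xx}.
With x^1 = x, x^2 = y, g_{11} = g_{xx} is the row-1, column-1 entry of the matrix.
g_{11} = x^2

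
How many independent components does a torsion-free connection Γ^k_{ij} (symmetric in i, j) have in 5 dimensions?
Γ^k_{ij} has n choices for the upper index and n(n+1)/2 independent symmetric lower index pairs.
Total = 5 × 5×6/2 = 5 × 15 = 75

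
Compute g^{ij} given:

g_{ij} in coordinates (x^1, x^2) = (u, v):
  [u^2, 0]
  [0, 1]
The metric is diagonal, so g^{ij} is diagonal with entries 1/g_{ii}: diag(1/(u^2), 1).
g^{ij}:
  [1/u^2, 0]
  [0, 1]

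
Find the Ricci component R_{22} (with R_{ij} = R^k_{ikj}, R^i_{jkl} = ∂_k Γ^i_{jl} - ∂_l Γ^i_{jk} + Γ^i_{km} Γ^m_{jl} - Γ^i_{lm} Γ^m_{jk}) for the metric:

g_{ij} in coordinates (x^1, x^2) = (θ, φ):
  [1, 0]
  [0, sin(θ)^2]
Non-zero Christoffel symbols (Γ^k_{ij} = Γ^k_{ji}):
Γ^θ_{φ φ} = -sin(2*θ)/2
Γ^φ_{θ φ} = 1/tan(θ)
R^θ_{φ θ φ} = ∂_θ Γ^θ_{φ φ} - ∂_φ Γ^θ_{φ θ} + Γ^θ_{θ m} Γ^m_{φ φ} - Γ^θ_{φ m} Γ^m_{φ θ}
  = (-cos(2*θ)) - (0) + (0) - (-cos(θ)^2) = sin(θ)^2
R^φ_{φ φ φ} = 0 (a repeated index in an antisymmetric pair)
R_{φφ} = R^θ_{φ θ φ} + R^φ_{φ φ φ} = (sin(θ)^2) + (0) = sin(θ)^2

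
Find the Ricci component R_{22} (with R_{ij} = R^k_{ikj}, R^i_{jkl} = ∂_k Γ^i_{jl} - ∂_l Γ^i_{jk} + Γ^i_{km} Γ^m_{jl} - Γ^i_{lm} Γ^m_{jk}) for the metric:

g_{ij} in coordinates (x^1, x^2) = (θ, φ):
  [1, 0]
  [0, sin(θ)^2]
Non-zero Christoffel symbols (Γ^k_{ij} = Γ^k_{ji}):
Γ^θ_{φ φ} = -sin(2*θ)/2
Γ^φ_{θ φ} = 1/tan(θ)
R^θ_{φ θ φ} = ∂_θ Γ^θ_{φ φ} - ∂_φ Γ^θ_{φ θ} + Γ^θ_{θ m} Γ^m_{φ φ} - Γ^θ_{φ m} Γ^m_{φ θ}
  = (-cos(2*θ)) - (0) + (0) - (-cos(θ)^2) = sin(θ)^2
R^φ_{φ φ φ} = 0 (a repeated index in an antisymmetric pair)
R_{φφ} = R^θ_{φ θ φ} + R^φ_{φ φ φ} = (sin(θ)^2) + (0) = sin(θ)^2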